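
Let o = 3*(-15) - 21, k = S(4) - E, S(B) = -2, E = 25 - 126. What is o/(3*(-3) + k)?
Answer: -11/15 ≈ -0.73333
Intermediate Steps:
E = -101
k = 99 (k = -2 - 1*(-101) = -2 + 101 = 99)
o = -66 (o = -45 - 21 = -66)
o/(3*(-3) + k) = -66/(3*(-3) + 99) = -66/(-9 + 99) = -66/90 = (1/90)*(-66) = -11/15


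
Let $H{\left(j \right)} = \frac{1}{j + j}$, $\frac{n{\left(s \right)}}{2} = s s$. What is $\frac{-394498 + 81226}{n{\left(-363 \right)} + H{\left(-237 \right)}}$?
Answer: $- \frac{148490928}{124917011} \approx -1.1887$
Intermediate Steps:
$n{\left(s \right)} = 2 s^{2}$ ($n{\left(s \right)} = 2 s s = 2 s^{2}$)
$H{\left(j \right)} = \frac{1}{2 j}$
$\frac{-394498 + 81226}{n{\left(-363 \right)} + H{\left(-237 \right)}} = \frac{-394498 + 81226}{2 \left(-363\right)^{2} + \frac{1}{2 \left(-237\right)}} = - \frac{313272}{2 \cdot 131769 + \frac{1}{2} \left(- \frac{1}{237}\right)} = - \frac{313272}{263538 - \frac{1}{474}} = - \frac{313272}{\frac{124917011}{474}} = \left(-313272\right) \frac{474}{124917011} = - \frac{148490928}{124917011}$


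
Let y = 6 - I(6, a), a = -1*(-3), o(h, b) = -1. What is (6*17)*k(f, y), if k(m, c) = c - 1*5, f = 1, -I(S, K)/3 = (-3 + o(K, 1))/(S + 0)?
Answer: -102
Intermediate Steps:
a = 3
I(S, K) = 12/S (I(S, K) = -3*(-3 - 1)/(S + 0) = -(-12)/S = 12/S)
y = 4 (y = 6 - 12/6 = 6 - 1*2 = 6 - 2 = 4)
k(m, c) = -5 + c (k(m, c) = c - 5 = -5 + c)
(6*17)*k(f, y) = (6*17)*(-5 + 4) = 102*(-1) = -102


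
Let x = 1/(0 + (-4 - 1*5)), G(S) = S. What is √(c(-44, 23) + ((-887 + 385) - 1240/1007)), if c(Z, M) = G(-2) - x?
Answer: I*√4609950335/3021 ≈ 22.475*I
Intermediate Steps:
x = -⅑ (x = 1/(0 + (-4 - 5)) = 1/(0 - 9) = 1/(-9) = -⅑ ≈ -0.11111)
c(Z, M) = -17/9 (c(Z, M) = -2 - 1*(-⅑) = -2 + ⅑ = -17/9)
√(c(-44, 23) + ((-887 + 385) - 1240/1007)) = √(-17/9 + ((-887 + 385) - 1240/1007)) = √(-17/9 + (-502 - 1240*1/1007)) = √(-17/9 + (-502 - 1240/1007)) = √(-17/9 - 506754/1007) = √(-4577905/9063) = I*√4609950335/3021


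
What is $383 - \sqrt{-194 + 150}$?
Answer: $383 - 2 i \sqrt{11} \approx 383.0 - 6.6332 i$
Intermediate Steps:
$383 - \sqrt{-194 + 150} = 383 - \sqrt{-44} = 383 - 2 i \sqrt{11}$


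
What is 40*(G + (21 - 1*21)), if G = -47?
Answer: -1880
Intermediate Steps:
40*(G + (21 - 1*21)) = 40*(-47 + (21 - 1*21)) = 40*(-47 + (21 - 21)) = 40*(-47 + 0) = 40*(-47) = -1880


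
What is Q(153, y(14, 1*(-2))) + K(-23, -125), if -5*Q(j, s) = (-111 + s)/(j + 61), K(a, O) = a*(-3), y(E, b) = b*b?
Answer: 691/10 ≈ 69.100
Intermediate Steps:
y(E, b) = b²
K(a, O) = -3*a
Q(j, s) = -(-111 + s)/(5*(61 + j)) (Q(j, s) = -(-111 + s)/(5*(j + 61)) = -(-111 + s)/(5*(61 + j)))
Q(153, y(14, 1*(-2))) + K(-23, -125) = (111 - (1*(-2))²)/(5*(61 + 153)) - 3*(-23) = (⅕)*(111 - 1*(-2)²)/214 + 69 = (⅕)*(1/214)*(111 - 1*4) + 69 = (⅕)*(1/214)*(111 - 4) + 69 = (⅕)*(1/214)*107 + 69 = ⅒ + 69 = 691/10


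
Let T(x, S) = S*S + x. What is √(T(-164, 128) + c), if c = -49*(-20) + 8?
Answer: 6*√478 ≈ 131.18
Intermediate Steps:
T(x, S) = x + S² (T(x, S) = S² + x = x + S²)
c = 988 (c = 980 + 8 = 988)
√(T(-164, 128) + c) = √((-164 + 128²) + 988) = √((-164 + 16384) + 988) = √(16220 + 988) = √17208 = 6*√478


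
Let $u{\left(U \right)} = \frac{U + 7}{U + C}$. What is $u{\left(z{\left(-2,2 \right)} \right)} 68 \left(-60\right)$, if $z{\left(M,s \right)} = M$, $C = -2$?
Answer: $5100$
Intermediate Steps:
$u{\left(U \right)} = \frac{7 + U}{-2 + U}$ ($u{\left(U \right)} = \frac{U + 7}{U - 2} = \frac{7 + U}{-2 + U}$)
$u{\left(z{\left(-2,2 \right)} \right)} 68 \left(-60\right) = \frac{7 - 2}{-2 - 2} \cdot 68 \left(-60\right) = \frac{1}{-4} \cdot 5 \cdot 68 \left(-60\right) = \left(- \frac{1}{4}\right) 5 \cdot 68 \left(-60\right) = \left(- \frac{5}{4}\right) 68 \left(-60\right) = \left(-85\right) \left(-60\right) = 5100$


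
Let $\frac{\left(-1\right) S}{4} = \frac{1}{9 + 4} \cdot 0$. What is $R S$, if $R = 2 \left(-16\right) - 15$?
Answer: $0$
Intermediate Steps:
$R = -47$ ($R = -32 - 15 = -47$)
$S = 0$ ($S = - 4 \frac{1}{9 + 4} \cdot 0 = - 4 \cdot \frac{1}{13} \cdot 0 = \left(-4\right) 0 = 0$)
$R S = \left(-47\right) 0 = 0$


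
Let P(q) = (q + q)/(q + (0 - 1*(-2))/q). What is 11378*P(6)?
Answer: 409608/19 ≈ 21558.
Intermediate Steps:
P(q) = 2*q/(q + 2/q) (P(q) = (2*q)/(q + (0 + 2)/q) = (2*q)/(q + 2/q) = 2*q/(q + 2/q))
11378*P(6) = 11378*(2*6**2/(2 + 6**2)) = 11378*(2*36/(2 + 36)) = 11378*(2*36/38) = 11378*(2*36*(1/38)) = 11378*(36/19) = 409608/19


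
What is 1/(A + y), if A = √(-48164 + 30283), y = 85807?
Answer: 85807/7362859130 - I*√17881/7362859130 ≈ 1.1654e-5 - 1.8161e-8*I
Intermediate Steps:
A = I*√17881 (A = √(-17881) = I*√17881 ≈ 133.72*I)
1/(A + y) = 1/(I*√17881 + 85807) = 1/(85807 + I*√17881)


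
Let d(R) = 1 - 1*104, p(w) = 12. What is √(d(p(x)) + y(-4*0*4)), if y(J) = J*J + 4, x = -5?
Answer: 3*I*√11 ≈ 9.9499*I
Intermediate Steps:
d(R) = -103 (d(R) = 1 - 104 = -103)
y(J) = 4 + J² (y(J) = J² + 4 = 4 + J²)
√(d(p(x)) + y(-4*0*4)) = √(-103 + (4 + (-4*0*4)²)) = √(-103 + (4 + (0*4)²)) = √(-103 + (4 + 0²)) = √(-103 + (4 + 0)) = √(-103 + 4) = √(-99) = 3*I*√11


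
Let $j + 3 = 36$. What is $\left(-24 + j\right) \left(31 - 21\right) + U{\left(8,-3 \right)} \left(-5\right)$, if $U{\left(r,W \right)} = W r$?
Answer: $210$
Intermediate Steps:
$j = 33$ ($j = -3 + 36 = 33$)
$\left(-24 + j\right) \left(31 - 21\right) + U{\left(8,-3 \right)} \left(-5\right) = \left(-24 + 33\right) \left(31 - 21\right) + \left(-3\right) 8 \left(-5\right) = 9 \cdot 10 - -120 = 90 + 120 = 210$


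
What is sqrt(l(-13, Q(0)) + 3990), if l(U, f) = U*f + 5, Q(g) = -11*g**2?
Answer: sqrt(3995) ≈ 63.206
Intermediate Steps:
l(U, f) = 5 + U*f
sqrt(l(-13, Q(0)) + 3990) = sqrt((5 - (-143)*0**2) + 3990) = sqrt((5 - (-143)*0) + 3990) = sqrt((5 - 13*0) + 3990) = sqrt((5 + 0) + 3990) = sqrt(5 + 3990) = sqrt(3995)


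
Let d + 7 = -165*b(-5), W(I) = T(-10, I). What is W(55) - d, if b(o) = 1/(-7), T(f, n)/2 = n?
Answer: 654/7 ≈ 93.429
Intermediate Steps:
T(f, n) = 2*n
b(o) = -1/7
W(I) = 2*I
d = 116/7 (d = -7 - 165*(-1/7) = -7 + 165/7 = 116/7 ≈ 16.571)
W(55) - d = 2*55 - 1*116/7 = 110 - 116/7 = 654/7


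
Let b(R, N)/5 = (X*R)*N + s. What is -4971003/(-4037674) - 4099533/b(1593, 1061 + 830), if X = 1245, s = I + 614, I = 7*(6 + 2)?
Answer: 93199511875357833/75714313555003850 ≈ 1.2309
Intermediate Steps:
I = 56 (I = 7*8 = 56)
s = 670 (s = 56 + 614 = 670)
b(R, N) = 3350 + 6225*N*R (b(R, N) = 5*((1245*R)*N + 670) = 5*(1245*N*R + 670) = 5*(670 + 1245*N*R) = 3350 + 6225*N*R)
-4971003/(-4037674) - 4099533/b(1593, 1061 + 830) = -4971003/(-4037674) - 4099533/(3350 + 6225*(1061 + 830)*1593) = -4971003*(-1/4037674) - 4099533/(3350 + 6225*1891*1593) = 4971003/4037674 - 4099533/(3350 + 18751959675) = 4971003/4037674 - 4099533/18751963025 = 93199511875357833/75714313555003850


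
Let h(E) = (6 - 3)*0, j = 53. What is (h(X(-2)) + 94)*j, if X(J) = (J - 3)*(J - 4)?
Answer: 4982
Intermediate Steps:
X(J) = (-4 + J)*(-3 + J) (X(J) = (-3 + J)*(-4 + J) = (-4 + J)*(-3 + J))
h(E) = 0 (h(E) = 3*0 = 0)
(h(X(-2)) + 94)*j = (0 + 94)*53 = 94*53 = 4982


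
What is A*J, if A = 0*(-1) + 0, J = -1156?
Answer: 0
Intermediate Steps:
A = 0 (A = 0 + 0 = 0)
A*J = 0*(-1156) = 0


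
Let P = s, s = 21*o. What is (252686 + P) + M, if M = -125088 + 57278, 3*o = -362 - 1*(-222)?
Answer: 183896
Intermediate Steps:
o = -140/3 (o = (-362 - 1*(-222))/3 = (-362 + 222)/3 = (1/3)*(-140) = -140/3 ≈ -46.667)
M = -67810
s = -980 (s = 21*(-140/3) = -980)
P = -980
(252686 + P) + M = (252686 - 980) - 67810 = 251706 - 67810 = 183896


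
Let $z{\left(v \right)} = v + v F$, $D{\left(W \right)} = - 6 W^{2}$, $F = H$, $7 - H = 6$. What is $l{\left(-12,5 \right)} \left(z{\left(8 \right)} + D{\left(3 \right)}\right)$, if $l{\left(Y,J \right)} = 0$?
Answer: $0$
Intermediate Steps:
$H = 1$ ($H = 7 - 6 = 1$)
$F = 1$
$z{\left(v \right)} = 2 v$ ($z{\left(v \right)} = v + v 1 = v + v = 2 v$)
$l{\left(-12,5 \right)} \left(z{\left(8 \right)} + D{\left(3 \right)}\right) = 0 \left(2 \cdot 8 - 6 \cdot 3^{2}\right) = 0 \left(16 - 54\right) = 0 \left(-38\right) = 0$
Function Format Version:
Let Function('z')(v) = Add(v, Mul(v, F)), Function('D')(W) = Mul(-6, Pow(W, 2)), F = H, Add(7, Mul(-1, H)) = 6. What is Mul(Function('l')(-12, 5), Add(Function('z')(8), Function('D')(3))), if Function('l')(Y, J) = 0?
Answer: 0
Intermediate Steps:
H = 1 (H = Add(7, Mul(-1, 6)) = Add(7, -6) = 1)
F = 1
Function('z')(v) = Mul(2, v) (Function('z')(v) = Add(v, Mul(v, 1)) = Add(v, v) = Mul(2, v))
Mul(Function('l')(-12, 5), Add(Function('z')(8), Function('D')(3))) = Mul(0, Add(Mul(2, 8), Mul(-6, Pow(3, 2)))) = Mul(0, Add(16, Mul(-6, 9))) = Mul(0, Add(16, -54)) = Mul(0, -38) = 0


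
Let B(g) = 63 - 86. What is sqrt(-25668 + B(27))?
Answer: I*sqrt(25691) ≈ 160.28*I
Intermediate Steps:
B(g) = -23
sqrt(-25668 + B(27)) = sqrt(-25668 - 23) = sqrt(-25691) = I*sqrt(25691)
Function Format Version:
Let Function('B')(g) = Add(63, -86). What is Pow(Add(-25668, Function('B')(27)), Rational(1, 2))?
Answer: Mul(I, Pow(25691, Rational(1, 2))) ≈ Mul(160.28, I)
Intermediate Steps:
Function('B')(g) = -23
Pow(Add(-25668, Function('B')(27)), Rational(1, 2)) = Pow(Add(-25668, -23), Rational(1, 2)) = Pow(-25691, Rational(1, 2)) = Mul(I, Pow(25691, Rational(1, 2)))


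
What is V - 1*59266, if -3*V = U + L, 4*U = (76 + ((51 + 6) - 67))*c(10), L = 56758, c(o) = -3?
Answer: -469013/6 ≈ -78169.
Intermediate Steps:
U = -99/2 (U = ((76 + ((51 + 6) - 67))*(-3))/4 = ((76 + (57 - 67))*(-3))/4 = ((76 - 10)*(-3))/4 = (66*(-3))/4 = (¼)*(-198) = -99/2 ≈ -49.500)
V = -113417/6 (V = -(-99/2 + 56758)/3 = -⅓*113417/2 = -113417/6 ≈ -18903.)
V - 1*59266 = -113417/6 - 1*59266 = -113417/6 - 59266 = -469013/6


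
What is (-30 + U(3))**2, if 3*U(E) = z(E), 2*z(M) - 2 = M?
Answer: 30625/36 ≈ 850.69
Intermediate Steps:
z(M) = 1 + M/2
U(E) = 1/3 + E/6 (U(E) = (1 + E/2)/3 = 1/3 + E/6)
(-30 + U(3))**2 = (-30 + (1/3 + (1/6)*3))**2 = (-30 + (1/3 + 1/2))**2 = (-30 + 5/6)**2 = (-175/6)**2 = 30625/36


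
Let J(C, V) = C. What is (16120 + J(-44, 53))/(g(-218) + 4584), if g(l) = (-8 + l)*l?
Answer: 4019/13463 ≈ 0.29852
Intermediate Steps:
g(l) = l*(-8 + l)
(16120 + J(-44, 53))/(g(-218) + 4584) = (16120 - 44)/(-218*(-8 - 218) + 4584) = 16076/(-218*(-226) + 4584) = 16076/(49268 + 4584) = 16076/53852 = 16076*(1/53852) = 4019/13463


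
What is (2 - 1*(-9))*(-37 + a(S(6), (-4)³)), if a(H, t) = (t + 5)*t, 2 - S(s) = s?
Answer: 41129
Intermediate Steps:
S(s) = 2 - s
a(H, t) = t*(5 + t) (a(H, t) = (5 + t)*t = t*(5 + t))
(2 - 1*(-9))*(-37 + a(S(6), (-4)³)) = (2 - 1*(-9))*(-37 + (-4)³*(5 + (-4)³)) = (2 + 9)*(-37 - 64*(5 - 64)) = 11*(-37 - 64*(-59)) = 11*(-37 + 3776) = 11*3739 = 41129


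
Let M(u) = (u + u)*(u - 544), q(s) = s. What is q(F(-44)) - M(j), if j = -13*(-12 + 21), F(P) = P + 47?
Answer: -154671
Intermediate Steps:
F(P) = 47 + P
j = -117 (j = -13*9 = -117)
M(u) = 2*u*(-544 + u) (M(u) = (2*u)*(-544 + u) = 2*u*(-544 + u))
q(F(-44)) - M(j) = (47 - 44) - 2*(-117)*(-544 - 117) = 3 - 2*(-117)*(-661) = 3 - 1*154674 = 3 - 154674 = -154671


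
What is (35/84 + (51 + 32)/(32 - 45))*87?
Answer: -26999/52 ≈ -519.21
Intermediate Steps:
(35/84 + (51 + 32)/(32 - 45))*87 = (35*(1/84) + 83/(-13))*87 = (5/12 + 83*(-1/13))*87 = (5/12 - 83/13)*87 = -931/156*87 = -26999/52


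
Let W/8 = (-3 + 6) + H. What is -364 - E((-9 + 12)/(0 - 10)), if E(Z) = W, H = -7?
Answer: -332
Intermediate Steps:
W = -32 (W = 8*((-3 + 6) - 7) = 8*(3 - 7) = 8*(-4) = -32)
E(Z) = -32
-364 - E((-9 + 12)/(0 - 10)) = -364 - 1*(-32) = -364 + 32 = -332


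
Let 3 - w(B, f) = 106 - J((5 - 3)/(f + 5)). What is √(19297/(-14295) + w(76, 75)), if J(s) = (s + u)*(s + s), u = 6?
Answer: I*√1360770217518/114360 ≈ 10.2*I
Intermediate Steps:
J(s) = 2*s*(6 + s) (J(s) = (s + 6)*(s + s) = (6 + s)*(2*s) = 2*s*(6 + s))
w(B, f) = -103 + 4*(6 + 2/(5 + f))/(5 + f) (w(B, f) = 3 - (106 - 2*(5 - 3)/(f + 5)*(6 + (5 - 3)/(f + 5))) = 3 - (106 - 2*2/(5 + f)*(6 + 2/(5 + f))) = 3 - (106 - 4*(6 + 2/(5 + f))/(5 + f)) = 3 + (-106 + 4*(6 + 2/(5 + f))/(5 + f)) = -103 + 4*(6 + 2/(5 + f))/(5 + f))
√(19297/(-14295) + w(76, 75)) = √(19297/(-14295) + (128 - 103*(5 + 75)² + 24*75)/(5 + 75)²) = √(19297*(-1/14295) + (128 - 103*80² + 1800)/80²) = √(-19297/14295 + (128 - 103*6400 + 1800)/6400) = √(-19297/14295 + (128 - 659200 + 1800)/6400) = √(-19297/14295 + (1/6400)*(-657272)) = √(-19297/14295 - 82159/800) = √(-237980101/2287200) = I*√1360770217518/114360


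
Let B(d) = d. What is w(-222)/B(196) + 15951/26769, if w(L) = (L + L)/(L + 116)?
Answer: 28606951/46346062 ≈ 0.61725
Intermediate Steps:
w(L) = 2*L/(116 + L) (w(L) = (2*L)/(116 + L) = 2*L/(116 + L))
w(-222)/B(196) + 15951/26769 = (2*(-222)/(116 - 222))/196 + 15951/26769 = (2*(-222)/(-106))*(1/196) + 15951*(1/26769) = (2*(-222)*(-1/106))*(1/196) + 5317/8923 = (222/53)*(1/196) + 5317/8923 = 111/5194 + 5317/8923 = 28606951/46346062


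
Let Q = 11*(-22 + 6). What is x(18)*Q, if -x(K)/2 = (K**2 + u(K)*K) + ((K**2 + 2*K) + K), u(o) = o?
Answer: 361152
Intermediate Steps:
Q = -176 (Q = 11*(-16) = -176)
x(K) = -6*K - 6*K**2 (x(K) = -2*((K**2 + K*K) + ((K**2 + 2*K) + K)) = -2*((K**2 + K**2) + (K**2 + 3*K)) = -2*(2*K**2 + (K**2 + 3*K)) = -2*(3*K + 3*K**2) = -6*K - 6*K**2)
x(18)*Q = -6*18*(1 + 18)*(-176) = -6*18*19*(-176) = -2052*(-176) = 361152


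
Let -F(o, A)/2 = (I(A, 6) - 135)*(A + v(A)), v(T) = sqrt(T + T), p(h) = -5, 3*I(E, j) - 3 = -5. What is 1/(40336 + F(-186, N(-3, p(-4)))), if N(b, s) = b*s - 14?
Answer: 182733/7419637246 - 1221*sqrt(2)/7419637246 ≈ 2.4396e-5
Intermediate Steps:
I(E, j) = -2/3 (I(E, j) = 1 + (1/3)*(-5) = 1 - 5/3 = -2/3)
v(T) = sqrt(2)*sqrt(T) (v(T) = sqrt(2*T) = sqrt(2)*sqrt(T))
N(b, s) = -14 + b*s
F(o, A) = 814*A/3 + 814*sqrt(2)*sqrt(A)/3 (F(o, A) = -2*(-2/3 - 135)*(A + sqrt(2)*sqrt(A)) = -(-814)*(A + sqrt(2)*sqrt(A))/3 = -2*(-407*A/3 - 407*sqrt(2)*sqrt(A)/3) = 814*A/3 + 814*sqrt(2)*sqrt(A)/3)
1/(40336 + F(-186, N(-3, p(-4)))) = 1/(40336 + (814*(-14 - 3*(-5))/3 + 814*sqrt(2)*sqrt(-14 - 3*(-5))/3)) = 1/(40336 + (814*(-14 + 15)/3 + 814*sqrt(2)*sqrt(-14 + 15)/3)) = 1/(40336 + ((814/3)*1 + 814*sqrt(2)*sqrt(1)/3)) = 1/(40336 + (814/3 + (814/3)*sqrt(2)*1)) = 1/(40336 + (814/3 + 814*sqrt(2)/3)) = 1/(121822/3 + 814*sqrt(2)/3)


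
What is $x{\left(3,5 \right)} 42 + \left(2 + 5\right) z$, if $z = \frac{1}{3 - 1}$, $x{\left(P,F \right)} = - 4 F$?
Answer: $- \frac{1673}{2} \approx -836.5$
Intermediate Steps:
$z = \frac{1}{2} \approx 0.5$
$x{\left(3,5 \right)} 42 + \left(2 + 5\right) z = \left(-4\right) 5 \cdot 42 + \left(2 + 5\right) \frac{1}{2} = \left(-20\right) 42 + 7 \cdot \frac{1}{2} = -840 + \frac{7}{2} = - \frac{1673}{2}$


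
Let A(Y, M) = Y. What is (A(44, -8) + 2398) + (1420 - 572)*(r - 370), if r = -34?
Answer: -340150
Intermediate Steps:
(A(44, -8) + 2398) + (1420 - 572)*(r - 370) = (44 + 2398) + (1420 - 572)*(-34 - 370) = 2442 + 848*(-404) = 2442 - 342592 = -340150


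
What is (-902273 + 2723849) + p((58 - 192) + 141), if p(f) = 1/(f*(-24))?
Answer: 306024767/168 ≈ 1.8216e+6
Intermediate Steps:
p(f) = -1/(24*f) (p(f) = 1/(-24*f) = -1/(24*f))
(-902273 + 2723849) + p((58 - 192) + 141) = (-902273 + 2723849) - 1/(24*((58 - 192) + 141)) = 1821576 - 1/(24*(-134 + 141)) = 1821576 - 1/24/7 = 1821576 - 1/24*⅐ = 1821576 - 1/168 = 306024767/168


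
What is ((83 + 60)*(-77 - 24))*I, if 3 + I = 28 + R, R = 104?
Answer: -1863147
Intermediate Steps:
I = 129 (I = -3 + (28 + 104) = -3 + 132 = 129)
((83 + 60)*(-77 - 24))*I = ((83 + 60)*(-77 - 24))*129 = (143*(-101))*129 = -14443*129 = -1863147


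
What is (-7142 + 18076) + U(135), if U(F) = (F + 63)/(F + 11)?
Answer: 798281/73 ≈ 10935.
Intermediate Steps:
U(F) = (63 + F)/(11 + F)
(-7142 + 18076) + U(135) = (-7142 + 18076) + (63 + 135)/(11 + 135) = 10934 + 198/146 = 10934 + (1/146)*198 = 10934 + 99/73 = 798281/73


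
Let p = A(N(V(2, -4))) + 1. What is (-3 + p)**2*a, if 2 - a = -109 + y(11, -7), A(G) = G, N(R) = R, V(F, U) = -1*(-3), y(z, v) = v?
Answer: 118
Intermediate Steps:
V(F, U) = 3
p = 4 (p = 3 + 1 = 4)
a = 118 (a = 2 - (-109 - 7) = 2 - 1*(-116) = 2 + 116 = 118)
(-3 + p)**2*a = (-3 + 4)**2*118 = 1**2*118 = 1*118 = 118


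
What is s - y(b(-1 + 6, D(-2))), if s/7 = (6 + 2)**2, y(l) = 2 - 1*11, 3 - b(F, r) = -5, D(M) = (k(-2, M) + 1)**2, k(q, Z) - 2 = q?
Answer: 457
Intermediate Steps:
k(q, Z) = 2 + q
D(M) = 1 (D(M) = ((2 - 2) + 1)**2 = (0 + 1)**2 = 1**2 = 1)
b(F, r) = 8 (b(F, r) = 3 - 1*(-5) = 3 + 5 = 8)
y(l) = -9 (y(l) = 2 - 11 = -9)
s = 448 (s = 7*(6 + 2)**2 = 7*8**2 = 7*64 = 448)
s - y(b(-1 + 6, D(-2))) = 448 - 1*(-9) = 448 + 9 = 457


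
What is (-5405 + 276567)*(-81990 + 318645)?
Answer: 64171843110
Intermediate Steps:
(-5405 + 276567)*(-81990 + 318645) = 271162*236655 = 64171843110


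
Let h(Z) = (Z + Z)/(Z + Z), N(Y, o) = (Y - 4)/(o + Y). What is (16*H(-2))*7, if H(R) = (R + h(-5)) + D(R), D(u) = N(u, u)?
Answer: 56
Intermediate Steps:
N(Y, o) = (-4 + Y)/(Y + o)
D(u) = (-4 + u)/(2*u) (D(u) = (-4 + u)/(u + u) = (-4 + u)/((2*u)) = (1/(2*u))*(-4 + u) = (-4 + u)/(2*u))
h(Z) = 1 (h(Z) = (2*Z)/((2*Z)) = (2*Z)*(1/(2*Z)) = 1)
H(R) = 1 + R + (-4 + R)/(2*R) (H(R) = (R + 1) + (-4 + R)/(2*R) = (1 + R) + (-4 + R)/(2*R) = 1 + R + (-4 + R)/(2*R))
(16*H(-2))*7 = (16*(3/2 - 2 - 2/(-2)))*7 = (16*(3/2 - 2 - 2*(-½)))*7 = (16*(3/2 - 2 + 1))*7 = (16*(½))*7 = 8*7 = 56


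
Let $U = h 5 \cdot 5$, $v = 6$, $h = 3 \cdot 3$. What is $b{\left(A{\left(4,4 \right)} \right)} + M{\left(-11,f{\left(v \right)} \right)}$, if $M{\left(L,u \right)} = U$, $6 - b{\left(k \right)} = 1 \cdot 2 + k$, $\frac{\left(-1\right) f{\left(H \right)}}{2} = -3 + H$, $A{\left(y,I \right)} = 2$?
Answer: $227$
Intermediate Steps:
$h = 9$
$U = 225$ ($U = 9 \cdot 5 \cdot 5 = 45 \cdot 5 = 225$)
$f{\left(H \right)} = 6 - 2 H$ ($f{\left(H \right)} = - 2 \left(-3 + H\right) = 6 - 2 H$)
$b{\left(k \right)} = 4 - k$ ($b{\left(k \right)} = 6 - \left(1 \cdot 2 + k\right) = 6 - \left(2 + k\right) = 4 - k$)
$M{\left(L,u \right)} = 225$
$b{\left(A{\left(4,4 \right)} \right)} + M{\left(-11,f{\left(v \right)} \right)} = \left(4 - 2\right) + 225 = 2 + 225 = 227$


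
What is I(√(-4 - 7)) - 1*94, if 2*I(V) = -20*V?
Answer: -94 - 10*I*√11 ≈ -94.0 - 33.166*I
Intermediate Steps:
I(V) = -10*V (I(V) = (-20*V)/2 = -10*V)
I(√(-4 - 7)) - 1*94 = -10*√(-4 - 7) - 1*94 = -10*I*√11 - 94 = -94 - 10*I*√11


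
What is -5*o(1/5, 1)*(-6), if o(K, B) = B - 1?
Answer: 0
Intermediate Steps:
o(K, B) = -1 + B
-5*o(1/5, 1)*(-6) = -5*(-1 + 1)*(-6) = -5*0*(-6) = 0*(-6) = 0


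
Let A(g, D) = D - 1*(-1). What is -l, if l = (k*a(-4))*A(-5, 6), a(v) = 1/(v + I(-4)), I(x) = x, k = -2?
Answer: -7/4 ≈ -1.7500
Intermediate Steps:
a(v) = 1/(-4 + v) (a(v) = 1/(v - 4) = 1/(-4 + v))
A(g, D) = 1 + D (A(g, D) = D + 1 = 1 + D)
l = 7/4 (l = (-2/(-4 - 4))*(1 + 6) = -2/(-8)*7 = -2*(-⅛)*7 = (¼)*7 = 7/4 ≈ 1.7500)
-l = -1*7/4 = -7/4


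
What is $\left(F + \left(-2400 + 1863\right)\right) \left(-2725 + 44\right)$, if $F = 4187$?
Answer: $-9785650$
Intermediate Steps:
$\left(F + \left(-2400 + 1863\right)\right) \left(-2725 + 44\right) = \left(4187 + \left(-2400 + 1863\right)\right) \left(-2725 + 44\right) = \left(4187 - 537\right) \left(-2681\right) = 3650 \left(-2681\right) = -9785650$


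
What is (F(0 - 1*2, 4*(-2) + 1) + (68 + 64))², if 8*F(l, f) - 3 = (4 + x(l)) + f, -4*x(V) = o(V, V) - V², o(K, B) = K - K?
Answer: 1117249/64 ≈ 17457.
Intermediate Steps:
o(K, B) = 0
x(V) = V²/4 (x(V) = -(0 - V²)/4 = -(-1)*V²/4 = V²/4)
F(l, f) = 7/8 + f/8 + l²/32 (F(l, f) = 3/8 + ((4 + l²/4) + f)/8 = 3/8 + (4 + f + l²/4)/8 = 3/8 + (½ + f/8 + l²/32) = 7/8 + f/8 + l²/32)
(F(0 - 1*2, 4*(-2) + 1) + (68 + 64))² = ((7/8 + (4*(-2) + 1)/8 + (0 - 1*2)²/32) + (68 + 64))² = ((7/8 + (-8 + 1)/8 + (0 - 2)²/32) + 132)² = ((7/8 + (⅛)*(-7) + (1/32)*(-2)²) + 132)² = ((7/8 - 7/8 + (1/32)*4) + 132)² = ((7/8 - 7/8 + ⅛) + 132)² = (⅛ + 132)² = (1057/8)² = 1117249/64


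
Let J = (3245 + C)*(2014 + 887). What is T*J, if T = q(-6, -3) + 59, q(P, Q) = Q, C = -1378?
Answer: 303305352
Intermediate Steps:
J = 5416167 (J = (3245 - 1378)*(2014 + 887) = 1867*2901 = 5416167)
T = 56 (T = -3 + 59 = 56)
T*J = 56*5416167 = 303305352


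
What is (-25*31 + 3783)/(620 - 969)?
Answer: -3008/349 ≈ -8.6189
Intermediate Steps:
(-25*31 + 3783)/(620 - 969) = (-775 + 3783)/(-349) = 3008*(-1/349) = -3008/349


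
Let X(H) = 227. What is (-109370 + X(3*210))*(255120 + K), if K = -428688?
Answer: 18943732224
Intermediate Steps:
(-109370 + X(3*210))*(255120 + K) = (-109370 + 227)*(255120 - 428688) = -109143*(-173568) = 18943732224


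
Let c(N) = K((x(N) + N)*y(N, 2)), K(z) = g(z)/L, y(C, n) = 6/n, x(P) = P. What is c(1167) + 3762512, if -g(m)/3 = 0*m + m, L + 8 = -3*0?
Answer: 15060551/4 ≈ 3.7651e+6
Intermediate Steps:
L = -8 (L = -8 - 3*0 = -8 + 0 = -8)
g(m) = -3*m (g(m) = -3*(0*m + m) = -3*(0 + m) = -3*m)
K(z) = 3*z/8 (K(z) = -3*z/(-8) = -3*z*(-⅛) = 3*z/8)
c(N) = 9*N/4 (c(N) = 3*((N + N)*(6/2))/8 = 3*((2*N)*(6*(½)))/8 = 3*((2*N)*3)/8 = 3*(6*N)/8 = 9*N/4)
c(1167) + 3762512 = (9/4)*1167 + 3762512 = 10503/4 + 3762512 = 15060551/4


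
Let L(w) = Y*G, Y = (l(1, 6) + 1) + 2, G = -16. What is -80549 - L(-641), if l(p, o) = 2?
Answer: -80469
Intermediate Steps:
Y = 5 (Y = (2 + 1) + 2 = 3 + 2 = 5)
L(w) = -80 (L(w) = 5*(-16) = -80)
-80549 - L(-641) = -80549 - 1*(-80) = -80549 + 80 = -80469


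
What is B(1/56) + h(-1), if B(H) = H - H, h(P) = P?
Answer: -1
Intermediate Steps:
B(H) = 0
B(1/56) + h(-1) = 0 - 1 = -1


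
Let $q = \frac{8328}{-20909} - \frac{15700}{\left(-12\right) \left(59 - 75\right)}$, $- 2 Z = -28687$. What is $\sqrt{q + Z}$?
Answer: $\frac{\sqrt{897819581498721}}{250908} \approx 119.42$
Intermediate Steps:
$Z = \frac{28687}{2}$ ($Z = \left(- \frac{1}{2}\right) \left(-28687\right) = \frac{28687}{2} \approx 14344.0$)
$q = - \frac{82467569}{1003632}$ ($q = 8328 \left(- \frac{1}{20909}\right) - \frac{15700}{\left(-12\right) \left(-16\right)} = - \frac{8328}{20909} - \frac{15700}{192} = - \frac{8328}{20909} - \frac{3925}{48} = - \frac{82467569}{1003632} \approx -82.169$)
$\sqrt{q + Z} = \sqrt{- \frac{82467569}{1003632} + \frac{28687}{2}} = \sqrt{\frac{14313128023}{1003632}} = \frac{\sqrt{897819581498721}}{250908}$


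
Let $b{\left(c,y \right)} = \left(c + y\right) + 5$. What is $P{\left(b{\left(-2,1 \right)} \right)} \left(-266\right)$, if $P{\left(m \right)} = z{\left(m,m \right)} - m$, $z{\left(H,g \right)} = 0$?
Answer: $1064$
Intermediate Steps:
$b{\left(c,y \right)} = 5 + c + y$
$P{\left(m \right)} = - m$ ($P{\left(m \right)} = 0 - m = - m$)
$P{\left(b{\left(-2,1 \right)} \right)} \left(-266\right) = - (5 - 2 + 1) \left(-266\right) = \left(-1\right) 4 \left(-266\right) = \left(-4\right) \left(-266\right) = 1064$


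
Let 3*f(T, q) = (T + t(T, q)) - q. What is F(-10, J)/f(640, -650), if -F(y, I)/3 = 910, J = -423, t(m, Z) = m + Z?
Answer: -819/128 ≈ -6.3984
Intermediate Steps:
t(m, Z) = Z + m
f(T, q) = 2*T/3 (f(T, q) = ((T + (q + T)) - q)/3 = ((T + (T + q)) - q)/3 = ((q + 2*T) - q)/3 = (2*T)/3 = 2*T/3)
F(y, I) = -2730 (F(y, I) = -3*910 = -2730)
F(-10, J)/f(640, -650) = -2730/((⅔)*640) = -2730/1280/3 = -2730*3/1280 = -819/128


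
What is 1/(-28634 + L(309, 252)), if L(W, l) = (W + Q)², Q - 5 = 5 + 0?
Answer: 1/73127 ≈ 1.3675e-5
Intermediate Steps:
Q = 10 (Q = 5 + (5 + 0) = 5 + 5 = 10)
L(W, l) = (10 + W)² (L(W, l) = (W + 10)² = (10 + W)²)
1/(-28634 + L(309, 252)) = 1/(-28634 + (10 + 309)²) = 1/(-28634 + 319²) = 1/(-28634 + 101761) = 1/73127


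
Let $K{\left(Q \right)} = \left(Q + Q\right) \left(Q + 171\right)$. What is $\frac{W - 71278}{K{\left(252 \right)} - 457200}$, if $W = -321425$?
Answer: $\frac{130901}{81336} \approx 1.6094$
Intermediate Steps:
$K{\left(Q \right)} = 2 Q \left(171 + Q\right)$
$\frac{W - 71278}{K{\left(252 \right)} - 457200} = \frac{-321425 - 71278}{2 \cdot 252 \left(171 + 252\right) - 457200} = - \frac{392703}{2 \cdot 252 \cdot 423 - 457200} = - \frac{392703}{213192 - 457200} = - \frac{392703}{-244008} = \left(-392703\right) \left(- \frac{1}{244008}\right) = \frac{130901}{81336}$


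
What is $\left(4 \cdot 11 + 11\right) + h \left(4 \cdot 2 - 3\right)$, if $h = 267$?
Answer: $1390$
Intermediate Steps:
$\left(4 \cdot 11 + 11\right) + h \left(4 \cdot 2 - 3\right) = \left(4 \cdot 11 + 11\right) + 267 \left(4 \cdot 2 - 3\right) = \left(44 + 11\right) + 267 \left(8 - 3\right) = 55 + 267 \cdot 5 = 55 + 1335 = 1390$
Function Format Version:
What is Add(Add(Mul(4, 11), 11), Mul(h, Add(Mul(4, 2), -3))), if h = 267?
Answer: 1390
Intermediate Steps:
Add(Add(Mul(4, 11), 11), Mul(h, Add(Mul(4, 2), -3))) = Add(Add(Mul(4, 11), 11), Mul(267, Add(Mul(4, 2), -3))) = Add(Add(44, 11), Mul(267, Add(8, -3))) = Add(55, Mul(267, 5)) = Add(55, 1335) = 1390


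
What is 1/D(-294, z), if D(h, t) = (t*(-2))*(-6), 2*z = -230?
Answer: -1/1380 ≈ -0.00072464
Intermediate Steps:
z = -115 (z = (½)*(-230) = -115)
D(h, t) = 12*t (D(h, t) = -2*t*(-6) = 12*t)
1/D(-294, z) = 1/(12*(-115)) = 1/(-1380) = -1/1380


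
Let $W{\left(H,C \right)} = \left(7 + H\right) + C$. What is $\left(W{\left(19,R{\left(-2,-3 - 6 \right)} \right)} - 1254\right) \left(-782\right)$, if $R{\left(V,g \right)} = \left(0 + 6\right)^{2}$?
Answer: $932144$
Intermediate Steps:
$R{\left(V,g \right)} = 36$ ($R{\left(V,g \right)} = 6^{2} = 36$)
$W{\left(H,C \right)} = 7 + C + H$
$\left(W{\left(19,R{\left(-2,-3 - 6 \right)} \right)} - 1254\right) \left(-782\right) = \left(\left(7 + 36 + 19\right) - 1254\right) \left(-782\right) = \left(62 - 1254\right) \left(-782\right) = \left(-1192\right) \left(-782\right) = 932144$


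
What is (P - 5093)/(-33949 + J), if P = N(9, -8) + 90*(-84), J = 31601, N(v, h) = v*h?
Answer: 12725/2348 ≈ 5.4195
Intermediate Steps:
N(v, h) = h*v
P = -7632 (P = -8*9 + 90*(-84) = -72 - 7560 = -7632)
(P - 5093)/(-33949 + J) = (-7632 - 5093)/(-33949 + 31601) = -12725/(-2348) = -12725*(-1/2348) = 12725/2348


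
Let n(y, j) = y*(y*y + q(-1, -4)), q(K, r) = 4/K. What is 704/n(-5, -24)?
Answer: -704/105 ≈ -6.7048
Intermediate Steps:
n(y, j) = y*(-4 + y²) (n(y, j) = y*(y*y + 4/(-1)) = y*(y² + 4*(-1)) = y*(y² - 4) = y*(-4 + y²))
704/n(-5, -24) = 704/((-5*(-4 + (-5)²))) = 704/((-5*(-4 + 25))) = 704/((-5*21)) = 704/(-105) = 704*(-1/105) = -704/105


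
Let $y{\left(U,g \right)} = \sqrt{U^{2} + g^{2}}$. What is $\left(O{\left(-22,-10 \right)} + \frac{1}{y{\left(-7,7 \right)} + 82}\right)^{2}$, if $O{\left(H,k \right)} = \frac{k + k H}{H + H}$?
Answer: $\frac{120383335227}{5312368996} + \frac{2428741 \sqrt{2}}{241471318} \approx 22.675$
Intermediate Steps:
$O{\left(H,k \right)} = \frac{k + H k}{2 H}$
$\left(O{\left(-22,-10 \right)} + \frac{1}{y{\left(-7,7 \right)} + 82}\right)^{2} = \left(\frac{1}{2} \left(-10\right) \frac{1}{-22} \left(1 - 22\right) + \frac{1}{\sqrt{\left(-7\right)^{2} + 7^{2}} + 82}\right)^{2} = \left(\frac{1}{2} \left(-10\right) \left(- \frac{1}{22}\right) \left(-21\right) + \frac{1}{\sqrt{49 + 49} + 82}\right)^{2} = \left(- \frac{105}{22} + \frac{1}{\sqrt{98} + 82}\right)^{2} = \left(- \frac{105}{22} + \frac{1}{7 \sqrt{2} + 82}\right)^{2} = \left(- \frac{105}{22} + \frac{1}{82 + 7 \sqrt{2}}\right)^{2}$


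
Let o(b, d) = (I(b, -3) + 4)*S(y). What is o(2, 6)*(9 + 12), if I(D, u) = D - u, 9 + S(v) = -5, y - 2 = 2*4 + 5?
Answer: -2646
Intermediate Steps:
y = 15 (y = 2 + (2*4 + 5) = 2 + (8 + 5) = 2 + 13 = 15)
S(v) = -14 (S(v) = -9 - 5 = -14)
o(b, d) = -98 - 14*b (o(b, d) = ((b - 1*(-3)) + 4)*(-14) = ((b + 3) + 4)*(-14) = ((3 + b) + 4)*(-14) = (7 + b)*(-14) = -98 - 14*b)
o(2, 6)*(9 + 12) = (-98 - 14*2)*(9 + 12) = (-98 - 28)*21 = -126*21 = -2646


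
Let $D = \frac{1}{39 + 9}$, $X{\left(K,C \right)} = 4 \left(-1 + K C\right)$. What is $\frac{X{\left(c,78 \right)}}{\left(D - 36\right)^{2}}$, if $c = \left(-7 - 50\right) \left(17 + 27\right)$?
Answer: $- \frac{1802880000}{2982529} \approx -604.48$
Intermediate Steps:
$c = -2508$ ($c = \left(-57\right) 44 = -2508$)
$X{\left(K,C \right)} = -4 + 4 C K$ ($X{\left(K,C \right)} = 4 \left(-1 + C K\right) = -4 + 4 C K$)
$D = \frac{1}{48} \approx 0.020833$
$\frac{X{\left(c,78 \right)}}{\left(D - 36\right)^{2}} = \frac{-4 + 4 \cdot 78 \left(-2508\right)}{\left(\frac{1}{48} - 36\right)^{2}} = \frac{-4 - 782496}{\left(- \frac{1727}{48}\right)^{2}} = - \frac{782500}{\frac{2982529}{2304}} = \left(-782500\right) \frac{2304}{2982529} = - \frac{1802880000}{2982529}$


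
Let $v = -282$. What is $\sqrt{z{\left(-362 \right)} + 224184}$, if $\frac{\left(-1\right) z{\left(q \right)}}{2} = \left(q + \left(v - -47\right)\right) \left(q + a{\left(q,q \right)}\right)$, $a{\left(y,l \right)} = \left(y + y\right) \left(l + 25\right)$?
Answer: $2 \sqrt{72778407} \approx 17062.0$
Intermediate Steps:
$a{\left(y,l \right)} = 2 y \left(25 + l\right)$
$z{\left(q \right)} = - 2 \left(-235 + q\right) \left(q + 2 q \left(25 + q\right)\right)$ ($z{\left(q \right)} = - 2 \left(q - 235\right) \left(q + 2 q \left(25 + q\right)\right) = - 2 \left(-235 + q\right) \left(q + 2 q \left(25 + q\right)\right)$)
$\sqrt{z{\left(-362 \right)} + 224184} = \sqrt{2 \left(-362\right) \left(11985 - 2 \left(-362\right)^{2} + 419 \left(-362\right)\right) + 224184} = \sqrt{2 \left(-362\right) \left(11985 - 262088 - 151678\right) + 224184} = \sqrt{2 \left(-362\right) \left(-401781\right) + 224184} = \sqrt{290889444 + 224184} = \sqrt{291113628} = 2 \sqrt{72778407}$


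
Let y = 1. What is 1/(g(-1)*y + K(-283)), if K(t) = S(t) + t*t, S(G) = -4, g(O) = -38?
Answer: 1/80047 ≈ 1.2493e-5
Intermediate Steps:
K(t) = -4 + t² (K(t) = -4 + t*t = -4 + t²)
1/(g(-1)*y + K(-283)) = 1/(-38*1 + (-4 + (-283)²)) = 1/(-38 + (-4 + 80089)) = 1/(-38 + 80085) = 1/80047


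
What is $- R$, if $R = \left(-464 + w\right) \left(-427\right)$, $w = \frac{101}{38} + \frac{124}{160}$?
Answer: $- \frac{149463237}{760} \approx -1.9666 \cdot 10^{5}$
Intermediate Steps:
$w = \frac{2609}{760}$ ($w = 101 \cdot \frac{1}{38} + 124 \cdot \frac{1}{160} = \frac{101}{38} + \frac{31}{40} = \frac{2609}{760} \approx 3.4329$)
$R = \frac{149463237}{760}$ ($R = \left(-464 + \frac{2609}{760}\right) \left(-427\right) = \left(- \frac{350031}{760}\right) \left(-427\right) = \frac{149463237}{760} \approx 1.9666 \cdot 10^{5}$)
$- R = \left(-1\right) \frac{149463237}{760} = - \frac{149463237}{760}$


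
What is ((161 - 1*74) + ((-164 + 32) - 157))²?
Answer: 40804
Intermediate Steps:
((161 - 1*74) + ((-164 + 32) - 157))² = ((161 - 74) + (-132 - 157))² = (87 - 289)² = (-202)² = 40804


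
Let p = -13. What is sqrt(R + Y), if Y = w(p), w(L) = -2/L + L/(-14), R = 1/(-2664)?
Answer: sqrt(1766415742)/40404 ≈ 1.0402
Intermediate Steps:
R = -1/2664 ≈ -0.00037538
w(L) = -2/L - L/14 (w(L) = -2/L + L*(-1/14) = -2/L - L/14)
Y = 197/182 (Y = -2/(-13) - 1/14*(-13) = -2*(-1/13) + 13/14 = 2/13 + 13/14 = 197/182 ≈ 1.0824)
sqrt(R + Y) = sqrt(-1/2664 + 197/182) = sqrt(262313/242424) = sqrt(1766415742)/40404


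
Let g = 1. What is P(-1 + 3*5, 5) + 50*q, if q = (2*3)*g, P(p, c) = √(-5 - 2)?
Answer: 300 + I*√7 ≈ 300.0 + 2.6458*I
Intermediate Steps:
P(p, c) = I*√7 (P(p, c) = √(-7) = I*√7)
q = 6 (q = (2*3)*1 = 6*1 = 6)
P(-1 + 3*5, 5) + 50*q = I*√7 + 50*6 = I*√7 + 300 = 300 + I*√7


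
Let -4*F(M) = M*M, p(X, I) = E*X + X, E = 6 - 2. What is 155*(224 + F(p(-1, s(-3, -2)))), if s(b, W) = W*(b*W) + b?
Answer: 135005/4 ≈ 33751.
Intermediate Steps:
E = 4
s(b, W) = b + b*W² (s(b, W) = W*(W*b) + b = b*W² + b = b + b*W²)
p(X, I) = 5*X (p(X, I) = 4*X + X = 5*X)
F(M) = -M²/4 (F(M) = -M*M/4 = -M²/4)
155*(224 + F(p(-1, s(-3, -2)))) = 155*(224 - (5*(-1))²/4) = 155*(224 - ¼*(-5)²) = 155*(224 - ¼*25) = 155*(224 - 25/4) = 155*(871/4) = 135005/4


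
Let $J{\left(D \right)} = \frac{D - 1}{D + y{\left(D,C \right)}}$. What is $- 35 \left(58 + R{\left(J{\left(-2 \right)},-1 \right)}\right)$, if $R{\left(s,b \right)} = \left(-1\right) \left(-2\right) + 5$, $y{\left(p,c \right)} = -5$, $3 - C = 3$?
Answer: $-2275$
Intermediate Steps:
$C = 0$ ($C = 3 - 3 = 0$)
$J{\left(D \right)} = \frac{-1 + D}{-5 + D}$ ($J{\left(D \right)} = \frac{D - 1}{D - 5} = \frac{-1 + D}{-5 + D}$)
$R{\left(s,b \right)} = 7$ ($R{\left(s,b \right)} = 2 + 5 = 7$)
$- 35 \left(58 + R{\left(J{\left(-2 \right)},-1 \right)}\right) = - 35 \left(58 + 7\right) = \left(-35\right) 65 = -2275$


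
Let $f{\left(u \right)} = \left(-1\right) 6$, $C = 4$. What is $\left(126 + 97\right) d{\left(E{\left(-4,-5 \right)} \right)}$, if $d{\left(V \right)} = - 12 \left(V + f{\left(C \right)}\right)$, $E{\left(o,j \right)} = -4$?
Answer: $26760$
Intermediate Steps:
$f{\left(u \right)} = -6$
$d{\left(V \right)} = 72 - 12 V$ ($d{\left(V \right)} = - 12 \left(V - 6\right) = - 12 \left(-6 + V\right) = 72 - 12 V$)
$\left(126 + 97\right) d{\left(E{\left(-4,-5 \right)} \right)} = \left(126 + 97\right) \left(72 - -48\right) = 223 \left(72 + 48\right) = 223 \cdot 120 = 26760$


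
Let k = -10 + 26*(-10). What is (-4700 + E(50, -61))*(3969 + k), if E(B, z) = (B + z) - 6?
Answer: -17448183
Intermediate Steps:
E(B, z) = -6 + B + z
k = -270 (k = -10 - 260 = -270)
(-4700 + E(50, -61))*(3969 + k) = (-4700 + (-6 + 50 - 61))*(3969 - 270) = (-4700 - 17)*3699 = -4717*3699 = -17448183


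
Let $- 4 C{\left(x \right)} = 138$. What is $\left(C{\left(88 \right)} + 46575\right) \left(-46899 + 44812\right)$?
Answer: $- \frac{194260047}{2} \approx -9.713 \cdot 10^{7}$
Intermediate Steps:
$C{\left(x \right)} = - \frac{69}{2}$ ($C{\left(x \right)} = \left(- \frac{1}{4}\right) 138 = - \frac{69}{2}$)
$\left(C{\left(88 \right)} + 46575\right) \left(-46899 + 44812\right) = \left(- \frac{69}{2} + 46575\right) \left(-46899 + 44812\right) = \frac{93081}{2} \left(-2087\right) = - \frac{194260047}{2}$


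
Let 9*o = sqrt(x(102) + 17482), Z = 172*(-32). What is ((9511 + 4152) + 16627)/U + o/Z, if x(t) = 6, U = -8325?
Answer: -6058/1665 - sqrt(1093)/12384 ≈ -3.6411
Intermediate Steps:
Z = -5504
o = 4*sqrt(1093)/9 (o = sqrt(6 + 17482)/9 = sqrt(17488)/9 = (4*sqrt(1093))/9 = 4*sqrt(1093)/9 ≈ 14.694)
((9511 + 4152) + 16627)/U + o/Z = ((9511 + 4152) + 16627)/(-8325) + (4*sqrt(1093)/9)/(-5504) = (13663 + 16627)*(-1/8325) + (4*sqrt(1093)/9)*(-1/5504) = 30290*(-1/8325) - sqrt(1093)/12384 = -6058/1665 - sqrt(1093)/12384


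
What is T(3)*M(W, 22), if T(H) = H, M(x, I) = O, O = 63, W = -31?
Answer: 189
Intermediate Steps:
M(x, I) = 63
T(3)*M(W, 22) = 3*63 = 189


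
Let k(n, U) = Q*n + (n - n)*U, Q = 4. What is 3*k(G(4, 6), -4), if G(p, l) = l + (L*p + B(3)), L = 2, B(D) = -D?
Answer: 132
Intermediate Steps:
G(p, l) = -3 + l + 2*p (G(p, l) = l + (2*p - 1*3) = l + (2*p - 3) = l + (-3 + 2*p) = -3 + l + 2*p)
k(n, U) = 4*n (k(n, U) = 4*n + (n - n)*U = 4*n + 0*U = 4*n + 0 = 4*n)
3*k(G(4, 6), -4) = 3*(4*(-3 + 6 + 2*4)) = 3*(4*(-3 + 6 + 8)) = 3*(4*11) = 3*44 = 132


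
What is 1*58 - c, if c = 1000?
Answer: -942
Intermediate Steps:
1*58 - c = 1*58 - 1*1000 = 58 - 1000 = -942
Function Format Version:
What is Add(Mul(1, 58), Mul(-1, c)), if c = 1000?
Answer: -942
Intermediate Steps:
Add(Mul(1, 58), Mul(-1, c)) = Add(Mul(1, 58), Mul(-1, 1000)) = Add(58, -1000) = -942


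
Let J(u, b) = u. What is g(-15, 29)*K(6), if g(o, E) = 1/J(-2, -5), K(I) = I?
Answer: -3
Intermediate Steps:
g(o, E) = -½ (g(o, E) = 1/(-2) = -½)
g(-15, 29)*K(6) = -½*6 = -3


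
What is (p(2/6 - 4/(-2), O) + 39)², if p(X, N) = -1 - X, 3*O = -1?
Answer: 11449/9 ≈ 1272.1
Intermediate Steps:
O = -⅓ (O = (⅓)*(-1) = -⅓ ≈ -0.33333)
(p(2/6 - 4/(-2), O) + 39)² = ((-1 - (2/6 - 4/(-2))) + 39)² = ((-1 - (2*(⅙) - 4*(-½))) + 39)² = ((-1 - (⅓ + 2)) + 39)² = ((-1 - 1*7/3) + 39)² = ((-1 - 7/3) + 39)² = (-10/3 + 39)² = (107/3)² = 11449/9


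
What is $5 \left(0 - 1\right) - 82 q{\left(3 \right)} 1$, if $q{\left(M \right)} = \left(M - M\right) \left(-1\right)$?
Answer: $-5$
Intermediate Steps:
$q{\left(M \right)} = 0$ ($q{\left(M \right)} = 0 \left(-1\right) = 0$)
$5 \left(0 - 1\right) - 82 q{\left(3 \right)} 1 = 5 \left(0 - 1\right) - 82 \cdot 0 \cdot 1 = 5 \left(-1\right) - 0 = -5 + 0 = -5$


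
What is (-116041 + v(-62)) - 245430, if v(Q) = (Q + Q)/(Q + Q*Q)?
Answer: -22049733/61 ≈ -3.6147e+5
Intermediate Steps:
v(Q) = 2*Q/(Q + Q²) (v(Q) = (2*Q)/(Q + Q²) = 2*Q/(Q + Q²))
(-116041 + v(-62)) - 245430 = (-116041 + 2/(1 - 62)) - 245430 = (-116041 + 2/(-61)) - 245430 = (-116041 + 2*(-1/61)) - 245430 = (-116041 - 2/61) - 245430 = -7078503/61 - 245430 = -22049733/61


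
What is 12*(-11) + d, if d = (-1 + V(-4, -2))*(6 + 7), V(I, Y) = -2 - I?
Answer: -119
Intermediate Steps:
d = 13 (d = (-1 + (-2 - 1*(-4)))*(6 + 7) = (-1 + (-2 + 4))*13 = (-1 + 2)*13 = 1*13 = 13)
12*(-11) + d = 12*(-11) + 13 = -132 + 13 = -119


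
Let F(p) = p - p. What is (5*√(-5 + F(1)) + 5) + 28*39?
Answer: 1097 + 5*I*√5 ≈ 1097.0 + 11.18*I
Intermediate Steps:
F(p) = 0
(5*√(-5 + F(1)) + 5) + 28*39 = (5*√(-5 + 0) + 5) + 28*39 = (5*√(-5) + 5) + 1092 = (5*(I*√5) + 5) + 1092 = (5*I*√5 + 5) + 1092 = (5 + 5*I*√5) + 1092 = 1097 + 5*I*√5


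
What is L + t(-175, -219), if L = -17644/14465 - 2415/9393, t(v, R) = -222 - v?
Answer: -199592154/4117265 ≈ -48.477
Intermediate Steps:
L = -6080699/4117265 (L = -17644*1/14465 - 2415*1/9393 = -1604/1315 - 805/3131 = -6080699/4117265 ≈ -1.4769)
L + t(-175, -219) = -6080699/4117265 + (-222 - 1*(-175)) = -6080699/4117265 + (-222 + 175) = -6080699/4117265 - 47 = -199592154/4117265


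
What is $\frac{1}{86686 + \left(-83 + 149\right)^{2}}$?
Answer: $\frac{1}{91042} \approx 1.0984 \cdot 10^{-5}$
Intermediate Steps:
$\frac{1}{86686 + \left(-83 + 149\right)^{2}} = \frac{1}{86686 + 66^{2}} = \frac{1}{86686 + 4356} = \frac{1}{91042}$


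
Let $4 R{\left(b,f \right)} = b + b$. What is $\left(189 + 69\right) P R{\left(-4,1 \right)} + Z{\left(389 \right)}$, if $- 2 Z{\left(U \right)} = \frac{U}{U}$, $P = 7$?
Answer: $- \frac{7225}{2} \approx -3612.5$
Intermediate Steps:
$R{\left(b,f \right)} = \frac{b}{2}$ ($R{\left(b,f \right)} = \frac{b + b}{4} = \frac{2 b}{4} = \frac{b}{2}$)
$Z{\left(U \right)} = - \frac{1}{2}$ ($Z{\left(U \right)} = - \frac{U \frac{1}{U}}{2} = \left(- \frac{1}{2}\right) 1 = - \frac{1}{2}$)
$\left(189 + 69\right) P R{\left(-4,1 \right)} + Z{\left(389 \right)} = \left(189 + 69\right) 7 \cdot \frac{1}{2} \left(-4\right) - \frac{1}{2} = 258 \cdot 7 \left(-2\right) - \frac{1}{2} = 258 \left(-14\right) - \frac{1}{2} = -3612 - \frac{1}{2} = - \frac{7225}{2}$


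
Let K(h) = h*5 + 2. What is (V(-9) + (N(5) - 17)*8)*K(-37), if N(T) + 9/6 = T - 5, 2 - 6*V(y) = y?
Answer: 53497/2 ≈ 26749.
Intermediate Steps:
V(y) = 1/3 - y/6
N(T) = -13/2 + T (N(T) = -3/2 + (T - 5) = -3/2 + (-5 + T) = -13/2 + T)
K(h) = 2 + 5*h (K(h) = 5*h + 2 = 2 + 5*h)
(V(-9) + (N(5) - 17)*8)*K(-37) = ((1/3 - 1/6*(-9)) + ((-13/2 + 5) - 17)*8)*(2 + 5*(-37)) = ((1/3 + 3/2) + (-3/2 - 17)*8)*(2 - 185) = (11/6 - 37/2*8)*(-183) = (11/6 - 148)*(-183) = -877/6*(-183) = 53497/2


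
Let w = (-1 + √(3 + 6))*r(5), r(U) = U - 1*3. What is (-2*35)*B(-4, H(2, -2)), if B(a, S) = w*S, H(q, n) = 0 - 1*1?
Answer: 280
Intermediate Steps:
H(q, n) = -1 (H(q, n) = 0 - 1 = -1)
r(U) = -3 + U (r(U) = U - 3 = -3 + U)
w = 4 (w = (-1 + √(3 + 6))*(-3 + 5) = (-1 + √9)*2 = (-1 + 3)*2 = 2*2 = 4)
B(a, S) = 4*S
(-2*35)*B(-4, H(2, -2)) = (-2*35)*(4*(-1)) = -70*(-4) = 280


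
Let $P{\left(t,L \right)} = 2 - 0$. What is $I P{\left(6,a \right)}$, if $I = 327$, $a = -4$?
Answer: $654$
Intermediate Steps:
$P{\left(t,L \right)} = 2$ ($P{\left(t,L \right)} = 2 + 0 = 2$)
$I P{\left(6,a \right)} = 327 \cdot 2 = 654$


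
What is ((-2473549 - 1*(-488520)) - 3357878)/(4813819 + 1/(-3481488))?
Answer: -18601266605616/16759253082671 ≈ -1.1099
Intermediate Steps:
((-2473549 - 1*(-488520)) - 3357878)/(4813819 + 1/(-3481488)) = ((-2473549 + 488520) - 3357878)/(4813819 - 1/3481488) = (-1985029 - 3357878)/(16759253082671/3481488) = -5342907*3481488/16759253082671 = -18601266605616/16759253082671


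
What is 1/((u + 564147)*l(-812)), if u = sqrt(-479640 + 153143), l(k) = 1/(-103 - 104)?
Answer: -116778429/318262164106 + 207*I*sqrt(326497)/318262164106 ≈ -0.00036693 + 3.7164e-7*I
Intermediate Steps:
l(k) = -1/207 (l(k) = 1/(-207) = -1/207)
u = I*sqrt(326497) (u = sqrt(-326497) = I*sqrt(326497) ≈ 571.4*I)
1/((u + 564147)*l(-812)) = 1/((I*sqrt(326497) + 564147)*(-1/207)) = -207/(564147 + I*sqrt(326497))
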